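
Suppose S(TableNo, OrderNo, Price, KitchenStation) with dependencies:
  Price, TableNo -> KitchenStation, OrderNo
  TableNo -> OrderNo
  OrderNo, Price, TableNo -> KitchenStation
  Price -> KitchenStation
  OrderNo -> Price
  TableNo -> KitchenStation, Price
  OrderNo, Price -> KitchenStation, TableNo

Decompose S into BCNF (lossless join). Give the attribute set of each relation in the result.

Candidate keys of the original relation: {OrderNo}, {TableNo}.
Within {KitchenStation, OrderNo, Price, TableNo}: {Price}⁺ ∩ {KitchenStation, OrderNo, Price, TableNo} = {KitchenStation, Price}, not the whole set, so Price -> KitchenStation violates BCNF; decompose into {KitchenStation, Price} and {OrderNo, Price, TableNo}.
{KitchenStation, Price} is in BCNF.
{OrderNo, Price, TableNo} is in BCNF.

{KitchenStation, Price}; {OrderNo, Price, TableNo}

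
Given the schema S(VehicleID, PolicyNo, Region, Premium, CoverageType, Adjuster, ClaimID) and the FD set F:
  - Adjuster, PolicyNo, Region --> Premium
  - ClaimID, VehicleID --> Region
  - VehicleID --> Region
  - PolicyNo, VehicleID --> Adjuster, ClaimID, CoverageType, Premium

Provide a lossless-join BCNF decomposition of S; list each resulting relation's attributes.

Candidate key of the original relation: {PolicyNo, VehicleID}.
Within {Adjuster, ClaimID, CoverageType, PolicyNo, Premium, Region, VehicleID}: {Adjuster, PolicyNo, Region}⁺ ∩ {Adjuster, ClaimID, CoverageType, PolicyNo, Premium, Region, VehicleID} = {Adjuster, PolicyNo, Premium, Region}, not the whole set, so Adjuster, PolicyNo, Region --> Premium violates BCNF; decompose into {Adjuster, PolicyNo, Premium, Region} and {Adjuster, ClaimID, CoverageType, PolicyNo, Region, VehicleID}.
{Adjuster, PolicyNo, Premium, Region} is in BCNF.
Within {Adjuster, ClaimID, CoverageType, PolicyNo, Region, VehicleID}: {ClaimID, VehicleID}⁺ ∩ {Adjuster, ClaimID, CoverageType, PolicyNo, Region, VehicleID} = {ClaimID, Region, VehicleID}, not the whole set, so ClaimID, VehicleID --> Region violates BCNF; decompose into {ClaimID, Region, VehicleID} and {Adjuster, ClaimID, CoverageType, PolicyNo, VehicleID}.
Within {ClaimID, Region, VehicleID}: {VehicleID}⁺ ∩ {ClaimID, Region, VehicleID} = {Region, VehicleID}, not the whole set, so VehicleID --> Region violates BCNF; decompose into {Region, VehicleID} and {ClaimID, VehicleID}.
{Region, VehicleID} is in BCNF.
{ClaimID, VehicleID} is in BCNF.
{Adjuster, ClaimID, CoverageType, PolicyNo, VehicleID} is in BCNF.

{Adjuster, ClaimID, CoverageType, PolicyNo, VehicleID}; {Adjuster, PolicyNo, Premium, Region}; {Region, VehicleID}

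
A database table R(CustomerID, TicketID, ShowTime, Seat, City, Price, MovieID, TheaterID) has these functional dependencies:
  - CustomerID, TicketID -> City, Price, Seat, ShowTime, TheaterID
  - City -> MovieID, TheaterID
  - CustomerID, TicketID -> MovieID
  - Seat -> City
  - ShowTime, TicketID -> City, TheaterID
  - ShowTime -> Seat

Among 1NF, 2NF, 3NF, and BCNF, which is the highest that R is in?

2NF

Candidate key: {CustomerID, TicketID}. Prime attributes: {CustomerID, TicketID}.
For City -> MovieID, TheaterID we have {City}⁺ = {City, MovieID, TheaterID}; {City} is not a superkey, so BCNF fails.
Because {MovieID, TheaterID} are non-prime and the left side of City -> MovieID, TheaterID is not a superkey, the relation is not in 3NF.
No proper subset of a key has a non-prime attribute in its closure, so there is no partial dependency; 2NF holds.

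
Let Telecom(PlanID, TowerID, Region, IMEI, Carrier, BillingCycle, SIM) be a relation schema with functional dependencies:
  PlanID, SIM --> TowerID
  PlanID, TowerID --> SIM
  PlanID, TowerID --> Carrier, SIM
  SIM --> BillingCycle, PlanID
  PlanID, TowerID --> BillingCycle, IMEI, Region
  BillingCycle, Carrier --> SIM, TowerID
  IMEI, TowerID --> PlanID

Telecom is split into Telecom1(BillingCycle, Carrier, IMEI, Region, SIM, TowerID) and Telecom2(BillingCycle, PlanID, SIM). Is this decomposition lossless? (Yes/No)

Telecom1 ∩ Telecom2 = {BillingCycle, SIM}; its closure under F is {BillingCycle, Carrier, IMEI, PlanID, Region, SIM, TowerID}.
Telecom1 is contained in that closure, so Telecom1 ∩ Telecom2 --> Telecom1 holds and the join is lossless.

Yes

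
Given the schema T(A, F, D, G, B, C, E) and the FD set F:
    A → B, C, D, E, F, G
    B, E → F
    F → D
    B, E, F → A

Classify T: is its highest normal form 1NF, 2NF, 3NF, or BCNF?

Candidate keys: {A}, {B, E}. Prime attributes: {A, B, E}.
F → D breaks BCNF: {F}⁺ = {D, F}, so {F} is not a superkey.
F → D determines the non-prime attribute {D} from a non-superkey — 3NF is violated.
No proper subset of a key has a non-prime attribute in its closure, so there is no partial dependency; 2NF holds.

2NF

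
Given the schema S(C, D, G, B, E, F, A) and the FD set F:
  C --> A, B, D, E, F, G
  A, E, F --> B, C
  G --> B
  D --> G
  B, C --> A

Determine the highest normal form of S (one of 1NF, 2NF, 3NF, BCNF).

Candidate keys: {A, E, F}, {C}. Prime attributes: {A, C, E, F}.
For G --> B we have {G}⁺ = {B, G}; {G} is not a superkey, so BCNF fails.
Because {B} is non-prime and the left side of G --> B is not a superkey, the relation is not in 3NF.
No proper subset of a key has a non-prime attribute in its closure, so there is no partial dependency; 2NF holds.

2NF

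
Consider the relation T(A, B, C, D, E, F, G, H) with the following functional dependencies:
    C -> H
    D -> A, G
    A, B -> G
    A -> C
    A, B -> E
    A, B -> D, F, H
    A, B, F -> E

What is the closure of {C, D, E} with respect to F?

{A, C, D, E, G, H}

Start with {C, D, E}.
C -> H applies; add {H} → now {C, D, E, H}.
D -> A, G applies; add {A, G} → now {A, C, D, E, G, H}.
No further FD applies.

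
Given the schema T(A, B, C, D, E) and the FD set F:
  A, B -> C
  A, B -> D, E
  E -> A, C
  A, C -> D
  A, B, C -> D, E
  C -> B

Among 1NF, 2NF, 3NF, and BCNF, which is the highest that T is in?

3NF

Candidate keys: {A, B}, {A, C}, {E}. Prime attributes: {A, B, C, E}.
C -> B breaks BCNF: {C}⁺ = {B, C}, so {C} is not a superkey.
Since {B} ⊆ prime attributes and every other non-superkey FD also has a prime right side, the schema is in 3NF.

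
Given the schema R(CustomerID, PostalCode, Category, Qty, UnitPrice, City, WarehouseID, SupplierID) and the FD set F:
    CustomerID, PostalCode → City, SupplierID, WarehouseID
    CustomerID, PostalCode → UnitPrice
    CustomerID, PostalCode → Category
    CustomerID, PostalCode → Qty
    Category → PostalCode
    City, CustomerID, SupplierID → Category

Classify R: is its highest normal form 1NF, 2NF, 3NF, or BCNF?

3NF

Candidate keys: {Category, CustomerID}, {City, CustomerID, SupplierID}, {CustomerID, PostalCode}. Prime attributes: {Category, City, CustomerID, PostalCode, SupplierID}.
Category → PostalCode: {Category}⁺ = {Category, PostalCode}, which is not all of the attributes, so the left side is not a superkey — BCNF is violated.
Its right-hand attributes {PostalCode} are all prime, as are those of every other non-superkey FD — the relation is in 3NF.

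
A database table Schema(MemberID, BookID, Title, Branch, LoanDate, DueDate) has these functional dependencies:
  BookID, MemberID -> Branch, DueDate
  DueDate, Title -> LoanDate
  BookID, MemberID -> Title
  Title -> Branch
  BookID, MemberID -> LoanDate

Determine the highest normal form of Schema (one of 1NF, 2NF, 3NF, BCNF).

2NF

Candidate key: {BookID, MemberID}. Prime attributes: {BookID, MemberID}.
DueDate, Title -> LoanDate: {DueDate, Title}⁺ = {Branch, DueDate, LoanDate, Title}, which is not all of the attributes, so the left side is not a superkey — BCNF is violated.
Because {LoanDate} is non-prime and the left side of DueDate, Title -> LoanDate is not a superkey, the relation is not in 3NF.
No proper subset of a key has a non-prime attribute in its closure, so there is no partial dependency; 2NF holds.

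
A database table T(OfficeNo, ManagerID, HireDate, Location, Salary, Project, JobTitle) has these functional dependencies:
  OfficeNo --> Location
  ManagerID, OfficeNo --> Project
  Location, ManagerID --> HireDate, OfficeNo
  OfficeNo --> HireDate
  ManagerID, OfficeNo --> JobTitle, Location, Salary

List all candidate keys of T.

{ManagerID} never appears on the right of any FD, so every key must include it.
Closure of {Location, ManagerID} is {HireDate, JobTitle, Location, ManagerID, OfficeNo, Project, Salary}, the whole schema; {Location, ManagerID} is a candidate key.
Closure of {ManagerID, OfficeNo} is {HireDate, JobTitle, Location, ManagerID, OfficeNo, Project, Salary}, the whole schema; {ManagerID, OfficeNo} is a candidate key.
No proper subset of any of these is a key, and no other minimal superkey exists.

{Location, ManagerID}, {ManagerID, OfficeNo}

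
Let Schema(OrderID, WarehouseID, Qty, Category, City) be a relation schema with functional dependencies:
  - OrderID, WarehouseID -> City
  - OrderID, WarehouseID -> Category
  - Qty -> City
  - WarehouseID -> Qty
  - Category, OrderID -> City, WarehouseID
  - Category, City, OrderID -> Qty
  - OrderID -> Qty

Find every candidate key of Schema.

{Category, OrderID}, {OrderID, WarehouseID}

Attributes never on any right-hand side: {OrderID} — every candidate key must contain it.
Closure of {Category, OrderID} is {Category, City, OrderID, Qty, WarehouseID}, the whole schema; {Category, OrderID} is a candidate key.
Closure of {OrderID, WarehouseID} is {Category, City, OrderID, Qty, WarehouseID}, the whole schema; {OrderID, WarehouseID} is a candidate key.
No proper subset of any of these is a key, and no other minimal superkey exists.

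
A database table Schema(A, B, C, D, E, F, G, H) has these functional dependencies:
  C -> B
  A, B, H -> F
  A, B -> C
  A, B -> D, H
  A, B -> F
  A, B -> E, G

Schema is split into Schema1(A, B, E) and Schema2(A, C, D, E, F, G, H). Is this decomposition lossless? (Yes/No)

No

Schema1 ∩ Schema2 = {A, E}; its closure under F is {A, E}.
Neither Schema1 nor Schema2 is contained in that closure, so the decomposition is lossy.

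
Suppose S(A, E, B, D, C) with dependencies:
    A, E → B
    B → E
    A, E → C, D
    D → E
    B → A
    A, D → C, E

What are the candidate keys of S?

Closure of {B} is {A, B, C, D, E}, the whole schema; {B} is a candidate key.
Closure of {A, D} is {A, B, C, D, E}, the whole schema; {A, D} is a candidate key.
Closure of {A, E} is {A, B, C, D, E}, the whole schema; {A, E} is a candidate key.
Any other superkey properly contains one of these, so there are no further candidate keys.

{A, D}, {A, E}, {B}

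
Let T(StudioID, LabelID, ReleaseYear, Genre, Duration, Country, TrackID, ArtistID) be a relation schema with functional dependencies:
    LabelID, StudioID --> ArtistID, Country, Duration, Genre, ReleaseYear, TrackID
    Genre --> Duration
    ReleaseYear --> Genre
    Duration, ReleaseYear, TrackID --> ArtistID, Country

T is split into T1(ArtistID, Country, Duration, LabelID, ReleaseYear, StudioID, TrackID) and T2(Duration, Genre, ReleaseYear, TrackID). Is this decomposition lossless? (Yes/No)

Yes

Common attributes: {Duration, ReleaseYear, TrackID}; their closure is {ArtistID, Country, Duration, Genre, ReleaseYear, TrackID}.
T2 is contained in that closure, so T1 ∩ T2 --> T2 holds and the join is lossless.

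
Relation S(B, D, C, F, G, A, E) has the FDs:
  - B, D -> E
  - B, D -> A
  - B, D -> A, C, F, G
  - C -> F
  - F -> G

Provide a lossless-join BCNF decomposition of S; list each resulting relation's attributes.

{A, B, C, D, E}; {C, F}; {F, G}

Candidate key of the original relation: {B, D}.
{A, B, C, D, E, F, G}: {C} determines {C, F, G} here but is not a superkey — split on C -> F, G, giving {C, F, G} and {A, B, C, D, E}.
{C, F, G}: {F} determines {F, G} here but is not a superkey — split on F -> G, giving {F, G} and {C, F}.
{F, G}: every determinant is a superkey — BCNF.
{C, F}: every determinant is a superkey — BCNF.
{A, B, C, D, E}: every determinant is a superkey — BCNF.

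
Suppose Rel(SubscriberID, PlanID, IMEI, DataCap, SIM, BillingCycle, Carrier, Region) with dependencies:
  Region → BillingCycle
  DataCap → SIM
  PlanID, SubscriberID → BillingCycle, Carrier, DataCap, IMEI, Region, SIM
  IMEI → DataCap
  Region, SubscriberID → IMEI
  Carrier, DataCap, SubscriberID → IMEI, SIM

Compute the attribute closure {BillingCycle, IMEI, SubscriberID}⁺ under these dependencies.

{BillingCycle, DataCap, IMEI, SIM, SubscriberID}

Start with {BillingCycle, IMEI, SubscriberID}.
IMEI → DataCap applies; add {DataCap} → now {BillingCycle, DataCap, IMEI, SubscriberID}.
DataCap → SIM applies; add {SIM} → now {BillingCycle, DataCap, IMEI, SIM, SubscriberID}.
No further FD applies.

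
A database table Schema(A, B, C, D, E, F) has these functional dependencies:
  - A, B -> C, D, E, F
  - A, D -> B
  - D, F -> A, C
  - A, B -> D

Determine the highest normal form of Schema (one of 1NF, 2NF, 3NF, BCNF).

BCNF

Candidate keys: {A, B}, {A, D}, {D, F}. Prime attributes: {A, B, D, F}.
Every FD has a superkey on the left, so the relation is in BCNF.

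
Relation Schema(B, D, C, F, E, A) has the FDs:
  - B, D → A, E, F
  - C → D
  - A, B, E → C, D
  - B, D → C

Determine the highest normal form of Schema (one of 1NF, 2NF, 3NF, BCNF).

3NF

Candidate keys: {A, B, E}, {B, C}, {B, D}. Prime attributes: {A, B, C, D, E}.
C → D breaks BCNF: {C}⁺ = {C, D}, so {C} is not a superkey.
Its right-hand attributes {D} are all prime, as are those of every other non-superkey FD — the relation is in 3NF.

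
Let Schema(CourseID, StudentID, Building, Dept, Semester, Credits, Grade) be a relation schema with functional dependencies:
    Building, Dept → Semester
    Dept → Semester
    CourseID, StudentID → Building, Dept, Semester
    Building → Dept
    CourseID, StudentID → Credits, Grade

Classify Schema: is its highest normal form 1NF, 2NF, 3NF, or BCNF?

2NF

Candidate key: {CourseID, StudentID}. Prime attributes: {CourseID, StudentID}.
For Building, Dept → Semester we have {Building, Dept}⁺ = {Building, Dept, Semester}; {Building, Dept} is not a superkey, so BCNF fails.
Building, Dept → Semester has non-prime {Semester} on the right and a non-superkey on the left, so 3NF fails.
No proper subset of a key has a non-prime attribute in its closure, so there is no partial dependency; 2NF holds.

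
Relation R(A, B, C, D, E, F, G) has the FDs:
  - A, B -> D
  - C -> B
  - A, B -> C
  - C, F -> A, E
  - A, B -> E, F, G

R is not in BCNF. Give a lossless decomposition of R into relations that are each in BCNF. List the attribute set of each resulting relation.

Candidate keys of the original relation: {A, B}, {A, C}, {C, F}.
Within {A, B, C, D, E, F, G}: {C}⁺ ∩ {A, B, C, D, E, F, G} = {B, C}, not the whole set, so C -> B violates BCNF; decompose into {B, C} and {A, C, D, E, F, G}.
{B, C} is in BCNF.
{A, C, D, E, F, G} is in BCNF.

{A, C, D, E, F, G}; {B, C}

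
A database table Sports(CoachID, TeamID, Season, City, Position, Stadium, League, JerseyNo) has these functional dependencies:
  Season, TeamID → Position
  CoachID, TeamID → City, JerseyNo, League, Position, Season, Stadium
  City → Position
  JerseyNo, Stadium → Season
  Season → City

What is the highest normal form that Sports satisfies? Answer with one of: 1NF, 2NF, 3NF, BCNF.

2NF

Candidate key: {CoachID, TeamID}. Prime attributes: {CoachID, TeamID}.
Season, TeamID → Position breaks BCNF: {Season, TeamID}⁺ = {City, Position, Season, TeamID}, so {Season, TeamID} is not a superkey.
Because {Position} is non-prime and the left side of Season, TeamID → Position is not a superkey, the relation is not in 3NF.
Checking every proper subset of each key, none determines a non-prime attribute — 2NF is satisfied.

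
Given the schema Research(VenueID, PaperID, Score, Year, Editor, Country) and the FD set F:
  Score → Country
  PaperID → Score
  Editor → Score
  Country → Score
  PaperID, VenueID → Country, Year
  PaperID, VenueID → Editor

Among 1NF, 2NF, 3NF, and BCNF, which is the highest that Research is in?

Candidate key: {PaperID, VenueID}. Prime attributes: {PaperID, VenueID}.
For Score → Country we have {Score}⁺ = {Country, Score}; {Score} is not a superkey, so BCNF fails.
Score → Country has non-prime {Country} on the right and a non-superkey on the left, so 3NF fails.
The proper key subset {PaperID} of {PaperID, VenueID} determines non-prime {Country, Score}, so the relation is not even in 2NF.

1NF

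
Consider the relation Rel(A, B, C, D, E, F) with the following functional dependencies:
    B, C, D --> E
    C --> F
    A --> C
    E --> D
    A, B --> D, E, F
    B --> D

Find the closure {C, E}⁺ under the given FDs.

{C, D, E, F}

Start with {C, E}.
C --> F applies; add {F} → now {C, E, F}.
E --> D applies; add {D} → now {C, D, E, F}.
No further FD applies.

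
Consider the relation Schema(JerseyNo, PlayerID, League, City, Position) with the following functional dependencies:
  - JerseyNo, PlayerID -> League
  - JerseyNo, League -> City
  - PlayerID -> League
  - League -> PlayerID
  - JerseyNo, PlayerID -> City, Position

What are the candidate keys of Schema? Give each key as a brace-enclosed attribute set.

Attributes never on any right-hand side: {JerseyNo} — every candidate key must contain it.
{JerseyNo, League}⁺ = {City, JerseyNo, League, PlayerID, Position}, which is every attribute, so {JerseyNo, League} is a candidate key.
{JerseyNo, PlayerID}⁺ = {City, JerseyNo, League, PlayerID, Position}, which is every attribute, so {JerseyNo, PlayerID} is a candidate key.
No proper subset of any of these is a key, and no other minimal superkey exists.

{JerseyNo, League}, {JerseyNo, PlayerID}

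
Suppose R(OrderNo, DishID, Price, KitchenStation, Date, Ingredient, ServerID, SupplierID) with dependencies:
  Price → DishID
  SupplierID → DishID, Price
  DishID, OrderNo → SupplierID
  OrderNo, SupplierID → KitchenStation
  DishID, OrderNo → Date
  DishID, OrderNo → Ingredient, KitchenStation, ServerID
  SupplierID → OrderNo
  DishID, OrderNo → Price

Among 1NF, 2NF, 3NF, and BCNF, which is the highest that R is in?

3NF

Candidate keys: {DishID, OrderNo}, {OrderNo, Price}, {SupplierID}. Prime attributes: {DishID, OrderNo, Price, SupplierID}.
Price → DishID: {Price}⁺ = {DishID, Price}, which is not all of the attributes, so the left side is not a superkey — BCNF is violated.
Its right-hand attributes {DishID} are all prime, as are those of every other non-superkey FD — the relation is in 3NF.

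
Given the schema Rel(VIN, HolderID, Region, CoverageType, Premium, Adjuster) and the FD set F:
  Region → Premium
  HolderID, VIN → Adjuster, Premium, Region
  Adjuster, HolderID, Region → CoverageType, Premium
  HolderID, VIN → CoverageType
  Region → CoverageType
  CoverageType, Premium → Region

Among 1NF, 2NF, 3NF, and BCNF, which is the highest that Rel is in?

Candidate key: {HolderID, VIN}. Prime attributes: {HolderID, VIN}.
For Region → Premium we have {Region}⁺ = {CoverageType, Premium, Region}; {Region} is not a superkey, so BCNF fails.
Region → Premium has non-prime {Premium} on the right and a non-superkey on the left, so 3NF fails.
Checking every proper subset of each key, none determines a non-prime attribute — 2NF is satisfied.

2NF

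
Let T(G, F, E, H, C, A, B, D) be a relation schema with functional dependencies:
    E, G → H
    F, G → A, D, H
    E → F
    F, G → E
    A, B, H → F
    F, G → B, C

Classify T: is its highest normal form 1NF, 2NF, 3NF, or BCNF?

Candidate keys: {A, B, G, H}, {E, G}, {F, G}. Prime attributes: {A, B, E, F, G, H}.
For E → F we have {E}⁺ = {E, F}; {E} is not a superkey, so BCNF fails.
Since {F} ⊆ prime attributes and every other non-superkey FD also has a prime right side, the schema is in 3NF.

3NF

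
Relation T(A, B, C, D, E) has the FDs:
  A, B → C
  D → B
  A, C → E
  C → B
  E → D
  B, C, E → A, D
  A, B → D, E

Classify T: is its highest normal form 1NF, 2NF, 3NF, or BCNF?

Candidate keys: {A, B}, {A, C}, {A, D}, {A, E}, {C, E}. Prime attributes: {A, B, C, D, E}.
D → B breaks BCNF: {D}⁺ = {B, D}, so {D} is not a superkey.
Since {B} ⊆ prime attributes and every other non-superkey FD also has a prime right side, the schema is in 3NF.

3NF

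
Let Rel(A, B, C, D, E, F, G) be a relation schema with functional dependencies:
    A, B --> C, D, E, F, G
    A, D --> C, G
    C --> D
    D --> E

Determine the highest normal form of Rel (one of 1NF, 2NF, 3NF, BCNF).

Candidate key: {A, B}. Prime attributes: {A, B}.
For A, D --> C, G we have {A, D}⁺ = {A, C, D, E, G}; {A, D} is not a superkey, so BCNF fails.
Because {C, G} are non-prime and the left side of A, D --> C, G is not a superkey, the relation is not in 3NF.
No proper subset of a key has a non-prime attribute in its closure, so there is no partial dependency; 2NF holds.

2NF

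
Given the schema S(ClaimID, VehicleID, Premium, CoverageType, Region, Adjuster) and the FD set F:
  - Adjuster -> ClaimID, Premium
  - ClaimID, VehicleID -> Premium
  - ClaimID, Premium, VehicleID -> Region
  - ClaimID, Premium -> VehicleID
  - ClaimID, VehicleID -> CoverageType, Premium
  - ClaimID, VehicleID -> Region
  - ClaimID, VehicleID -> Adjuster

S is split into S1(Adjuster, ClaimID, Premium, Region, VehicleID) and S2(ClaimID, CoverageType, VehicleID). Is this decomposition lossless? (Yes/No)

The shared attributes are {ClaimID, VehicleID} and {ClaimID, VehicleID}⁺ = {Adjuster, ClaimID, CoverageType, Premium, Region, VehicleID}.
S1 is contained in that closure, so S1 ∩ S2 -> S1 holds and the join is lossless.

Yes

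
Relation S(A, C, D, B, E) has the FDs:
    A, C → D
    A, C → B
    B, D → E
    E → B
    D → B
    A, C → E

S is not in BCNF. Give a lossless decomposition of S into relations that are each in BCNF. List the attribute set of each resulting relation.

Candidate key of the original relation: {A, C}.
{A, B, C, D, E}: {B, D} determines {B, D, E} here but is not a superkey — split on B, D → E, giving {B, D, E} and {A, B, C, D}.
{B, D, E}: {E} determines {B, E} here but is not a superkey — split on E → B, giving {B, E} and {D, E}.
{B, E}: every determinant is a superkey — BCNF.
{D, E}: every determinant is a superkey — BCNF.
{A, B, C, D}: {D} determines {B, D} here but is not a superkey — split on D → B, giving {B, D} and {A, C, D}.
{B, D}: every determinant is a superkey — BCNF.
{A, C, D}: every determinant is a superkey — BCNF.

{A, C, D}; {B, D}; {B, E}; {D, E}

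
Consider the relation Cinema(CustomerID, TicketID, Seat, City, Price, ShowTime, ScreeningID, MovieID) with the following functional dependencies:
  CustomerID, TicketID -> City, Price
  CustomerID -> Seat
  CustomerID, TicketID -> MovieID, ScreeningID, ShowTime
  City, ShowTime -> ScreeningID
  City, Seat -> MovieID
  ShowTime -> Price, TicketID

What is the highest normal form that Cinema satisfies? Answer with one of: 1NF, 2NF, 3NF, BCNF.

Candidate keys: {CustomerID, ShowTime}, {CustomerID, TicketID}. Prime attributes: {CustomerID, ShowTime, TicketID}.
For CustomerID -> Seat we have {CustomerID}⁺ = {CustomerID, Seat}; {CustomerID} is not a superkey, so BCNF fails.
CustomerID -> Seat determines the non-prime attribute {Seat} from a non-superkey — 3NF is violated.
{CustomerID} is a proper subset of the key {CustomerID, ShowTime}, and {CustomerID}⁺ contains the non-prime attribute {Seat} — a partial dependency, so 2NF is violated.

1NF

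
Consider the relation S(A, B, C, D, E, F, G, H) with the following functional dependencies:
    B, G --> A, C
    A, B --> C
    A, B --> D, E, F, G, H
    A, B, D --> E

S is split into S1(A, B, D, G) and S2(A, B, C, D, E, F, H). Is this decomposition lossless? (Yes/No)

Yes

Common attributes: {A, B, D}; their closure is {A, B, C, D, E, F, G, H}.
S1 is contained in that closure, so S1 ∩ S2 --> S1 holds and the join is lossless.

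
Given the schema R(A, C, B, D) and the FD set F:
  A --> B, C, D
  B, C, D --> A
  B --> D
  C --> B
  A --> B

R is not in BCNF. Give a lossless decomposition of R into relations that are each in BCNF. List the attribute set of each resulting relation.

Candidate keys of the original relation: {A}, {C}.
In {A, B, C, D}, {B} is not a superkey ({B}⁺ restricted to this set is {B, D}), so split on B --> D into {B, D} and {A, B, C}.
{B, D}: every determinant is a superkey — BCNF.
{A, B, C}: every determinant is a superkey — BCNF.

{A, B, C}; {B, D}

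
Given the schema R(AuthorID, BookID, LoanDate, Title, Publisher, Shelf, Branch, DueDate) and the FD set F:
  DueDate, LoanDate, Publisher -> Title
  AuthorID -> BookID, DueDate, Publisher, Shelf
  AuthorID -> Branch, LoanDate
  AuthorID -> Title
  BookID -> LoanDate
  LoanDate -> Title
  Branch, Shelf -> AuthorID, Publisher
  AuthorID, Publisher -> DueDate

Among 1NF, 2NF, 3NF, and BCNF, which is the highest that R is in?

2NF

Candidate keys: {AuthorID}, {Branch, Shelf}. Prime attributes: {AuthorID, Branch, Shelf}.
For DueDate, LoanDate, Publisher -> Title we have {DueDate, LoanDate, Publisher}⁺ = {DueDate, LoanDate, Publisher, Title}; {DueDate, LoanDate, Publisher} is not a superkey, so BCNF fails.
DueDate, LoanDate, Publisher -> Title has non-prime {Title} on the right and a non-superkey on the left, so 3NF fails.
No proper subset of a key has a non-prime attribute in its closure, so there is no partial dependency; 2NF holds.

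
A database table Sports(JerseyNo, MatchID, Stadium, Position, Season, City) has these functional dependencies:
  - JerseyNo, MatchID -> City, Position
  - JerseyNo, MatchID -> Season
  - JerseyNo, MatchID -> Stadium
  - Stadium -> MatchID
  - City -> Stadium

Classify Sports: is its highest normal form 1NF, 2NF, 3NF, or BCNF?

Candidate keys: {City, JerseyNo}, {JerseyNo, MatchID}, {JerseyNo, Stadium}. Prime attributes: {City, JerseyNo, MatchID, Stadium}.
Stadium -> MatchID: {Stadium}⁺ = {MatchID, Stadium}, which is not all of the attributes, so the left side is not a superkey — BCNF is violated.
Its right-hand attributes {MatchID} are all prime, as are those of every other non-superkey FD — the relation is in 3NF.

3NF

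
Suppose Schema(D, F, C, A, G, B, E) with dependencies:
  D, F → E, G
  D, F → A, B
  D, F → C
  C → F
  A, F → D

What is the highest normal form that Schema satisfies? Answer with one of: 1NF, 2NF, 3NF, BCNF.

Candidate keys: {A, C}, {A, F}, {C, D}, {D, F}. Prime attributes: {A, C, D, F}.
For C → F we have {C}⁺ = {C, F}; {C} is not a superkey, so BCNF fails.
Since {F} ⊆ prime attributes and every other non-superkey FD also has a prime right side, the schema is in 3NF.

3NF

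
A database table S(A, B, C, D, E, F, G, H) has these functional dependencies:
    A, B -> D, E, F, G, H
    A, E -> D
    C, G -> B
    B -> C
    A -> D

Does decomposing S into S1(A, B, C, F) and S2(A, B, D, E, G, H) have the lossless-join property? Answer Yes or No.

Yes

The shared attributes are {A, B} and {A, B}⁺ = {A, B, C, D, E, F, G, H}.
S1 is contained in that closure, so S1 ∩ S2 -> S1 holds and the join is lossless.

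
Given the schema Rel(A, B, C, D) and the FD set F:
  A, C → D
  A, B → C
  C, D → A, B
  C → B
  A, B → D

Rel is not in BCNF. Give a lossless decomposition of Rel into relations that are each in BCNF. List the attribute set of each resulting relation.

Candidate keys of the original relation: {A, B}, {A, C}, {C, D}.
Within {A, B, C, D}: {C}⁺ ∩ {A, B, C, D} = {B, C}, not the whole set, so C → B violates BCNF; decompose into {B, C} and {A, C, D}.
{B, C} is in BCNF.
{A, C, D} is in BCNF.

{A, C, D}; {B, C}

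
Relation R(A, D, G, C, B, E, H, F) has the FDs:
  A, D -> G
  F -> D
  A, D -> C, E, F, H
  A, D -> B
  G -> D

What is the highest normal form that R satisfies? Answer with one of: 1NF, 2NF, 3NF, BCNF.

3NF

Candidate keys: {A, D}, {A, F}, {A, G}. Prime attributes: {A, D, F, G}.
For F -> D we have {F}⁺ = {D, F}; {F} is not a superkey, so BCNF fails.
But every attribute on its right side ({D}) is prime, and the same holds for every other non-superkey FD, so 3NF still holds.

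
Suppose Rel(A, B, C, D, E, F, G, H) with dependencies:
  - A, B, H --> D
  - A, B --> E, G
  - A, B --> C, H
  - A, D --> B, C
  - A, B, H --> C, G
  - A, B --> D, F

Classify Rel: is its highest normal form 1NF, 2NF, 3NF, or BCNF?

Candidate keys: {A, B}, {A, D}. Prime attributes: {A, B, D}.
Each dependency's left side is a superkey — BCNF holds.

BCNF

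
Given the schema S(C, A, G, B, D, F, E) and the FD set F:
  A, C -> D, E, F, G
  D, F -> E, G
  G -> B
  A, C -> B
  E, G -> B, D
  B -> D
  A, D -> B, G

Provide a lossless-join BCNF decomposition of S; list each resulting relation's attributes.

Candidate key of the original relation: {A, C}.
{A, B, C, D, E, F, G}: {D, F} determines {B, D, E, F, G} here but is not a superkey — split on D, F -> B, E, G, giving {B, D, E, F, G} and {A, C, D, F}.
{B, D, E, F, G}: {G} determines {B, D, G} here but is not a superkey — split on G -> B, D, giving {B, D, G} and {E, F, G}.
{B, D, G}: {B} determines {B, D} here but is not a superkey — split on B -> D, giving {B, D} and {B, G}.
{B, D} is in BCNF.
{B, G} is in BCNF.
{E, F, G} is in BCNF.
{A, C, D, F} is in BCNF.

{A, C, D, F}; {B, D}; {B, G}; {E, F, G}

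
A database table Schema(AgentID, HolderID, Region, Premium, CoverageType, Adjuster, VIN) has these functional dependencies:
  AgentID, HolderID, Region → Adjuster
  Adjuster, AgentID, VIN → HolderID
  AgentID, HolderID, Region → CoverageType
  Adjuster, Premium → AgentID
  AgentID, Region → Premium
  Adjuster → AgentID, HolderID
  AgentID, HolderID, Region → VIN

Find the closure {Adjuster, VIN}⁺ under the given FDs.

{Adjuster, AgentID, HolderID, VIN}

Start with {Adjuster, VIN}.
Adjuster → AgentID, HolderID applies; add {AgentID, HolderID} → now {Adjuster, AgentID, HolderID, VIN}.
No further FD applies.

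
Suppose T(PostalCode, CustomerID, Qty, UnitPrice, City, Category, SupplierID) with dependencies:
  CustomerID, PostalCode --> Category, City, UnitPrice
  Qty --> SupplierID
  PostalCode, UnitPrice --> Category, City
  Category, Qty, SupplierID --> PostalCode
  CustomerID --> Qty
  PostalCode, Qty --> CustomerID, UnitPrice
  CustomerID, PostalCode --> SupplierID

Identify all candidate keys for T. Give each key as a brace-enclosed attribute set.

{Category, CustomerID}⁺ = {Category, City, CustomerID, PostalCode, Qty, SupplierID, UnitPrice} — all of the relation — so {Category, CustomerID} is a candidate key.
{Category, Qty}⁺ = {Category, City, CustomerID, PostalCode, Qty, SupplierID, UnitPrice} — all of the relation — so {Category, Qty} is a candidate key.
{CustomerID, PostalCode}⁺ = {Category, City, CustomerID, PostalCode, Qty, SupplierID, UnitPrice} — all of the relation — so {CustomerID, PostalCode} is a candidate key.
{PostalCode, Qty}⁺ = {Category, City, CustomerID, PostalCode, Qty, SupplierID, UnitPrice} — all of the relation — so {PostalCode, Qty} is a candidate key.
These are minimal and exhaustive — every other superkey contains one of them.

{Category, CustomerID}, {Category, Qty}, {CustomerID, PostalCode}, {PostalCode, Qty}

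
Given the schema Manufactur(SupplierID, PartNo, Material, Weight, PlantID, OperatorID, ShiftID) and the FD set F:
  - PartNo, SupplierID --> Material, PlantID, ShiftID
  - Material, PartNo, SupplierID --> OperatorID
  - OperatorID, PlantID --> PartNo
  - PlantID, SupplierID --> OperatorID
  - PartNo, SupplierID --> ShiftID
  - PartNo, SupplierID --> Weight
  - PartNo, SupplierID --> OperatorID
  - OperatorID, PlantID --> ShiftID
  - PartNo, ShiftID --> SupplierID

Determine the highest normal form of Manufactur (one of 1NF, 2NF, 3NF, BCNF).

Candidate keys: {OperatorID, PlantID}, {PartNo, ShiftID}, {PartNo, SupplierID}, {PlantID, SupplierID}. Prime attributes: {OperatorID, PartNo, PlantID, ShiftID, SupplierID}.
Every FD has a superkey on the left, so the relation is in BCNF.

BCNF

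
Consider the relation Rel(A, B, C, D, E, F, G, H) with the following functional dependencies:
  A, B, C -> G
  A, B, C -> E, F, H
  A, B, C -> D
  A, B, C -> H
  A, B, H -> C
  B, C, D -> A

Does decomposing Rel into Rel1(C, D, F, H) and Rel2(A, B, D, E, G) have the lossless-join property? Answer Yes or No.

Rel1 ∩ Rel2 = {D}; its closure under F is {D}.
Neither Rel1 nor Rel2 is contained in that closure, so the decomposition is lossy.

No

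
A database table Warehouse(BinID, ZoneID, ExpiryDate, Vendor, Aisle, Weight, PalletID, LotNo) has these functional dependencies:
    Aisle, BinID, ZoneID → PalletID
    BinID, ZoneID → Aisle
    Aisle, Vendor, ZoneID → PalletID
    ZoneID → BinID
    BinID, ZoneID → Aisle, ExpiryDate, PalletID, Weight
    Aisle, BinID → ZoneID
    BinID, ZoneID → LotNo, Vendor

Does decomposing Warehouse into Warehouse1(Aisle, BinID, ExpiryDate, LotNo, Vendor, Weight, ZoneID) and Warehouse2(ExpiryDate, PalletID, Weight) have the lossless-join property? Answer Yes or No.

Warehouse1 ∩ Warehouse2 = {ExpiryDate, Weight}; its closure under F is {ExpiryDate, Weight}.
Warehouse1 ⊄ {ExpiryDate, Weight} and Warehouse2 ⊄ {ExpiryDate, Weight}, so the split is lossy.

No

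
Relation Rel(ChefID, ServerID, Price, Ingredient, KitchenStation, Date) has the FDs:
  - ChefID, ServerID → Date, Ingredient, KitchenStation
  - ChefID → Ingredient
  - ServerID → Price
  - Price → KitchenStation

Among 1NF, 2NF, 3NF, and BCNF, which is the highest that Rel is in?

Candidate key: {ChefID, ServerID}. Prime attributes: {ChefID, ServerID}.
For ChefID → Ingredient we have {ChefID}⁺ = {ChefID, Ingredient}; {ChefID} is not a superkey, so BCNF fails.
ChefID → Ingredient determines the non-prime attribute {Ingredient} from a non-superkey — 3NF is violated.
{ChefID} is a proper subset of the key {ChefID, ServerID}, and {ChefID}⁺ contains the non-prime attribute {Ingredient} — a partial dependency, so 2NF is violated.

1NF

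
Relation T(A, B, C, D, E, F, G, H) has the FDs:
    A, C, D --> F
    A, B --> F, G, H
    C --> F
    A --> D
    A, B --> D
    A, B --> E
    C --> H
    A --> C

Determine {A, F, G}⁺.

{A, C, D, F, G, H}

Start with {A, F, G}.
A --> D applies; add {D} → now {A, D, F, G}.
A --> C applies; add {C} → now {A, C, D, F, G}.
C --> H applies; add {H} → now {A, C, D, F, G, H}.
No further FD applies.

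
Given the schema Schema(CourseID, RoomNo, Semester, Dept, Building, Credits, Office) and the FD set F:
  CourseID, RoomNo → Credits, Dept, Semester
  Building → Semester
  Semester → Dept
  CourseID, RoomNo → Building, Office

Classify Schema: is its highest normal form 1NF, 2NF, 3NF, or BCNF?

Candidate key: {CourseID, RoomNo}. Prime attributes: {CourseID, RoomNo}.
Building → Semester: {Building}⁺ = {Building, Dept, Semester}, which is not all of the attributes, so the left side is not a superkey — BCNF is violated.
Building → Semester has non-prime {Semester} on the right and a non-superkey on the left, so 3NF fails.
No non-prime attribute depends on a proper subset of any candidate key, so 2NF holds.

2NF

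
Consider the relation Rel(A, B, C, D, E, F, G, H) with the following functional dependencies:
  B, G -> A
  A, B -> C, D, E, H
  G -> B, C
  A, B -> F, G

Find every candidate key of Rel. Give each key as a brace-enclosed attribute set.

Closure of {G} is {A, B, C, D, E, F, G, H}, the whole schema; {G} is a candidate key.
Closure of {A, B} is {A, B, C, D, E, F, G, H}, the whole schema; {A, B} is a candidate key.
No proper subset of any of these is a key, and no other minimal superkey exists.

{A, B}, {G}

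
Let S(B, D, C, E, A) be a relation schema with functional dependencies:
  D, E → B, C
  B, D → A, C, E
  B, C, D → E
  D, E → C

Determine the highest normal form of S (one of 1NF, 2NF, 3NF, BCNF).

Candidate keys: {B, D}, {D, E}. Prime attributes: {B, D, E}.
Each dependency's left side is a superkey — BCNF holds.

BCNF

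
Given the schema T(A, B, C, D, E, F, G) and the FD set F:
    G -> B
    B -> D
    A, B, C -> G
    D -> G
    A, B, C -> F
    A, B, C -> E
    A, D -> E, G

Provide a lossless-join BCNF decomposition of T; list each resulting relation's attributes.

Candidate keys of the original relation: {A, B, C}, {A, C, D}, {A, C, G}.
{A, B, C, D, E, F, G}: {G} determines {B, D, G} here but is not a superkey — split on G -> B, D, giving {B, D, G} and {A, C, E, F, G}.
{B, D, G} is in BCNF.
{A, C, E, F, G}: {A, G} determines {A, E, G} here but is not a superkey — split on A, G -> E, giving {A, E, G} and {A, C, F, G}.
{A, E, G} is in BCNF.
{A, C, F, G} is in BCNF.

{A, C, F, G}; {A, E, G}; {B, D, G}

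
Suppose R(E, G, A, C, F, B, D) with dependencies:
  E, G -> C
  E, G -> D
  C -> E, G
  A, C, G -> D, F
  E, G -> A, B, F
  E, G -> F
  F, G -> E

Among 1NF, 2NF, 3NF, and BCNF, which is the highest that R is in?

Candidate keys: {C}, {E, G}, {F, G}. Prime attributes: {C, E, F, G}.
Each dependency's left side is a superkey — BCNF holds.

BCNF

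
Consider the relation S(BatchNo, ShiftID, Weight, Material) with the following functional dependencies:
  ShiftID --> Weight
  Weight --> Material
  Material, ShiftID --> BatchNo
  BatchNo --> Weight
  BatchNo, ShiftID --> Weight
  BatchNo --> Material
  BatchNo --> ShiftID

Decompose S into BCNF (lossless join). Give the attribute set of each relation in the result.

{BatchNo, ShiftID, Weight}; {Material, Weight}

Candidate keys of the original relation: {BatchNo}, {ShiftID}.
In {BatchNo, Material, ShiftID, Weight}, {Weight} is not a superkey ({Weight}⁺ restricted to this set is {Material, Weight}), so split on Weight --> Material into {Material, Weight} and {BatchNo, ShiftID, Weight}.
{Material, Weight} has no BCNF violation.
{BatchNo, ShiftID, Weight} has no BCNF violation.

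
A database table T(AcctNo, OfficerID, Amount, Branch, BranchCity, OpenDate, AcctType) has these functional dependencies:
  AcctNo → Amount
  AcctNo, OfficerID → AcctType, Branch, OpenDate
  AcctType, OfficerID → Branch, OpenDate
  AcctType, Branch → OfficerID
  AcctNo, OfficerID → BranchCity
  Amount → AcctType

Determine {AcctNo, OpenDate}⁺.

Start with {AcctNo, OpenDate}.
AcctNo → Amount applies; add {Amount} → now {AcctNo, Amount, OpenDate}.
Amount → AcctType applies; add {AcctType} → now {AcctNo, AcctType, Amount, OpenDate}.
No further FD applies.

{AcctNo, AcctType, Amount, OpenDate}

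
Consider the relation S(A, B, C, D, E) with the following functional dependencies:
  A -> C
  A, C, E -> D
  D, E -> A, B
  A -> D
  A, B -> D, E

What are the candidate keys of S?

{A, B}, {A, E}, {D, E}

{A, B} is a candidate key since {A, B}⁺ = {A, B, C, D, E} covers every attribute.
{A, E} is a candidate key since {A, E}⁺ = {A, B, C, D, E} covers every attribute.
{D, E} is a candidate key since {D, E}⁺ = {A, B, C, D, E} covers every attribute.
No proper subset of any of these is a key, and no other minimal superkey exists.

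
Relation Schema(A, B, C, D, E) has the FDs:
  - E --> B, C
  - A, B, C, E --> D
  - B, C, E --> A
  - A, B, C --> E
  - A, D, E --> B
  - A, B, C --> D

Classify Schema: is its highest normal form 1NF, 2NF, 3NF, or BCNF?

Candidate keys: {A, B, C}, {E}. Prime attributes: {A, B, C, E}.
Each dependency's left side is a superkey — BCNF holds.

BCNF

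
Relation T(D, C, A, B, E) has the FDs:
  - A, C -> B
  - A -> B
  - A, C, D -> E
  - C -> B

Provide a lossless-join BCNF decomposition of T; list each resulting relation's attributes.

{A, B}; {A, C, D, E}

Candidate key of the original relation: {A, C, D}.
In {A, B, C, D, E}, {A, C} is not a superkey ({A, C}⁺ restricted to this set is {A, B, C}), so split on A, C -> B into {A, B, C} and {A, C, D, E}.
In {A, B, C}, {A} is not a superkey ({A}⁺ restricted to this set is {A, B}), so split on A -> B into {A, B} and {A, C}.
{A, B}: every determinant is a superkey — BCNF.
{A, C}: every determinant is a superkey — BCNF.
{A, C, D, E}: every determinant is a superkey — BCNF.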